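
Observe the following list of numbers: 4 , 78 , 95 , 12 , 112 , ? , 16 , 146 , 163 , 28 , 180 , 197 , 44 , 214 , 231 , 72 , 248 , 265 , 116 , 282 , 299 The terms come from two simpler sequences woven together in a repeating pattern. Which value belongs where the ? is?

129

Positions follow the repeating pattern ABB; grouping by letter gives 2 tracks.
Track A: 4, 12, 16, 28, 44, 72, 116 — Fibonacci-style (each term is the sum of the two before it).
Track B: 78, 95, 112, ?, 146, 163, 180, 197, 214, 231, 248, 265, 282, 299 — arithmetic with common difference +17.
Track B's pattern makes the blank 129.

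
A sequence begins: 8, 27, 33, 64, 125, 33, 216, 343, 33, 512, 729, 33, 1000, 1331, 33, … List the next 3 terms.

Reading positions in blocks of 3 reveals the pattern AAB — 2 tracks woven together.
Track A: 8, 27, 64, 125, 216, 343, 512, 729, 1000, 1331 — the cubes 2³, 3³, 4³, ….
Track B: 33, 33, 33, 33, 33 — always 33.
Position 16 falls in track A as its term 11, giving 1728.
The 17th slot belongs to track A; its 12th term is 2197.
Position 18 falls in track B as its term 6, giving 33.

1728, 2197, 33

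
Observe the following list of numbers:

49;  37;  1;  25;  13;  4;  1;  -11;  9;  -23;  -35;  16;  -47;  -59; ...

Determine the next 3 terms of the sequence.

Reading positions in blocks of 3 reveals the pattern AAB — 2 tracks woven together.
Stream A = 49, 37, 25, 13, 1, -11, -23, -35, -47, -59: linear: a_n = 61 − 12·n.
Stream B = 1, 4, 9, 16: consecutive squares n² from n = 1.
Position 15 → stream B, term 5 = 25.
Term 16 comes from stream A (its 11th entry): -71.
Position 17 → stream A, term 12 = -83.

25, -71, -83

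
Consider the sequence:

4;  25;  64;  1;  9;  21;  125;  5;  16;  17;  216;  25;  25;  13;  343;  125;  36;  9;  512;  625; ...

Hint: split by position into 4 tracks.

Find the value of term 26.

1

The terms cycle through 4 interleaved subsequences.
Track A is 4, 9, 16, 25, 36, which is consecutive squares n² from n = 2.
Track B is 25, 21, 17, 13, 9, which is arithmetic, step −4.
Track C is 64, 125, 216, 343, 512, which is consecutive cubes n³ from n = 4.
Track D is 1, 5, 25, 125, 625, which is powers of 5.
Position 26 → track B, term 7 = 1.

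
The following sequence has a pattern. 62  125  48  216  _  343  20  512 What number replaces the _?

The terms cycle through 2 interleaved subsequences.
Stream A is 62, 48, ?, 20, which is subtracting 14 each time.
Stream B is 125, 216, 343, 512, which is perfect cubes starting at 5³.
Filling stream A at index 3 by its rule yields 34.

34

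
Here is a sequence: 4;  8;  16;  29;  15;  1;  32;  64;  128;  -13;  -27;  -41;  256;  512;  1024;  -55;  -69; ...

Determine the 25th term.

16384

Positions follow the repeating pattern AAABBB; grouping by letter gives 2 tracks.
Subsequence A: 4, 8, 16, 32, 64, 128, 256, 512, 1024. Powers 2^2, 2^3, 2^4, ….
Subsequence B: 29, 15, 1, -13, -27, -41, -55, -69. Arithmetic, step −14.
The 25th slot belongs to subsequence A; its 13th term is 16384.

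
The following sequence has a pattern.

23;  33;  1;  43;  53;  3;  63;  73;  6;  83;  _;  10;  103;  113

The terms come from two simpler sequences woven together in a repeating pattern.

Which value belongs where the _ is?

93

The slot pattern repeats as AAB (period 3), so there are 2 interleaved tracks.
Stream A: 23, 33, 43, 53, 63, 73, 83, ?, 103, 113 (arithmetic, step +10).
Stream B: 1, 3, 6, 10 (the triangular numbers T_1, T_2, …).
The gap is stream A's term 8; the rule gives 93.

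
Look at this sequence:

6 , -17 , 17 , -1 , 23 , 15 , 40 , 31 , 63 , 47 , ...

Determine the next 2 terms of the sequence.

The terms cycle through 2 interleaved subsequences.
Stream A = 6, 17, 23, 40, 63: Fibonacci-style (each term is the sum of the two before it).
Stream B = -17, -1, 15, 31, 47: linear: a_n = -33 + 16·n.
The 11th slot belongs to stream A; its 6th term is 103.
Term 12 comes from stream B (its 6th entry): 63.

103, 63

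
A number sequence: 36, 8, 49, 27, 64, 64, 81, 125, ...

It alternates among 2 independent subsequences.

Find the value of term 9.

Positions 1, 3, 5, … form one subsequence and positions 2, 4, 6, … form another.
Track A: 36, 49, 64, 81 (consecutive squares n² from n = 6).
Track B: 8, 27, 64, 125 (perfect cubes starting at 2³).
Term 9 comes from track A (its 5th entry): 100.

100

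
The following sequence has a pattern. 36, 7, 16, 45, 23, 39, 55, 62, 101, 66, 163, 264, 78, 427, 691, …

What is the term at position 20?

The slot pattern repeats as ABB (period 3), so there are 2 interleaved tracks.
Stream A: 36, 45, 55, 66, 78 — triangular numbers starting at T_8.
Stream B: 7, 16, 23, 39, 62, 101, 163, 264, 427, 691 — each term equals the sum of the previous two.
Position 20 falls in stream B as its term 13, giving 2927.

2927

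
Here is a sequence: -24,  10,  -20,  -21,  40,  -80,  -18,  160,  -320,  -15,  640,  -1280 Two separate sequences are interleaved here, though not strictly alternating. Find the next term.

The slot pattern repeats as ABB (period 3), so there are 2 interleaved tracks.
Subsequence A: -24, -21, -18, -15 — arithmetic, step +3.
Subsequence B: 10, -20, 40, -80, 160, -320, 640, -1280 — a geometric progression (common ratio -2).
Term 13 comes from subsequence A (its 5th entry): -12.

-12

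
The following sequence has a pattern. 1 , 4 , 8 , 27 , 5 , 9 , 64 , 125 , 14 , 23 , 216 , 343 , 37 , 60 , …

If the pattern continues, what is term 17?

Positions follow the repeating pattern AABB; grouping by letter gives 2 tracks.
Subsequence A: 1, 4, 5, 9, 14, 23, 37, 60 — Fibonacci-style (each term is the sum of the two before it).
Subsequence B: 8, 27, 64, 125, 216, 343 — consecutive cubes n³ from n = 2.
Position 17 falls in subsequence A as its term 9, giving 97.

97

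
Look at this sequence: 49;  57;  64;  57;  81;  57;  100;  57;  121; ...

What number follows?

57

Split by position mod 2 into 2 tracks.
Subsequence A: 49, 64, 81, 100, 121. Consecutive squares n² from n = 7.
Subsequence B: 57, 57, 57, 57. Constant 57.
Position 10 → subsequence B, term 5 = 57.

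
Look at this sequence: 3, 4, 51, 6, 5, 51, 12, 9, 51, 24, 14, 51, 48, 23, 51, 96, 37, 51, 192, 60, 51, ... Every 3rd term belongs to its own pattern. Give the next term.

384

Taking every 3rd term gives 3 separate tracks.
Subsequence A = 3, 6, 12, 24, 48, 96, 192: geometric with ratio 2.
Subsequence B = 4, 5, 9, 14, 23, 37, 60: a Fibonacci-like recurrence a_n = a_{n-1} + a_{n-2}.
Subsequence C = 51, 51, 51, 51, 51, 51, 51: constant 51.
The 22nd slot belongs to subsequence A; its 8th term is 384.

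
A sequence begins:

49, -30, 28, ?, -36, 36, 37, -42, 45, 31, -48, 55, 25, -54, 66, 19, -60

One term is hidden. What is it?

43

Read the sequence 3 terms at a time; column i is its own pattern.
Track A: 49, ?, 37, 31, 25, 19 — arithmetic with common difference −6.
Track B: -30, -36, -42, -48, -54, -60 — linear: a_n = -24 − 6·n.
Track C: 28, 36, 45, 55, 66 — triangular numbers n(n+1)/2 for n = 7, 8, ….
Track A's pattern makes the blank 43.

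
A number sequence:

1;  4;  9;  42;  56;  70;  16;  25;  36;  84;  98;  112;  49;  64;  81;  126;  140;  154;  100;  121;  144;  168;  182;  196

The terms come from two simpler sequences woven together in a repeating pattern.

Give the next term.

169

Reading positions in blocks of 6 reveals the pattern AAABBB — 2 tracks woven together.
Stream A is 1, 4, 9, 16, 25, 36, 49, 64, 81, 100, 121, 144, which is consecutive squares n² from n = 1.
Stream B is 42, 56, 70, 84, 98, 112, 126, 140, 154, 168, 182, 196, which is arithmetic with common difference +14.
The 25th slot belongs to stream A; its 13th term is 169.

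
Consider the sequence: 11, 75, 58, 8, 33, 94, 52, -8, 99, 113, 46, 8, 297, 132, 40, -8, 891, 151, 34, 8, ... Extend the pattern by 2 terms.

The terms cycle through 4 interleaved subsequences.
Subsequence A is 11, 33, 99, 297, 891, which is multiplying by 3 each time.
Subsequence B is 75, 94, 113, 132, 151, which is arithmetic, step +19.
Subsequence C is 58, 52, 46, 40, 34, which is arithmetic, step −6.
Subsequence D is 8, -8, 8, -8, 8, which is alternating ±8.
Position 21 → subsequence A, term 6 = 2673.
Term 22 comes from subsequence B (its 6th entry): 170.

2673, 170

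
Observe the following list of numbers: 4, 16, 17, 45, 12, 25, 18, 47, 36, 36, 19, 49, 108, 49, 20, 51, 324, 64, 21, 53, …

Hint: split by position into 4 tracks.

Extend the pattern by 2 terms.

Split by position mod 4 into 4 tracks.
Subsequence A: 4, 12, 36, 108, 324 — multiplying by 3 each time.
Subsequence B: 16, 25, 36, 49, 64 — the squares 4², 5², 6², ….
Subsequence C: 17, 18, 19, 20, 21 — adding 1 each time.
Subsequence D: 45, 47, 49, 51, 53 — arithmetic with common difference +2.
Position 21 → subsequence A, term 6 = 972.
Position 22 → subsequence B, term 6 = 81.

972, 81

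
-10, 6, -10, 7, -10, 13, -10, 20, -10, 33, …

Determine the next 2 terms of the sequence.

-10, 53

The terms cycle through 2 interleaved subsequences.
Track A: -10, -10, -10, -10, -10 — always -10.
Track B: 6, 7, 13, 20, 33 — each term equals the sum of the previous two.
The 11th slot belongs to track A; its 6th term is -10.
The 12th slot belongs to track B; its 6th term is 53.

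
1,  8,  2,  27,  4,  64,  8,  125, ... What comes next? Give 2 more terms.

16, 216

The terms cycle through 2 interleaved subsequences.
Track A: 1, 2, 4, 8 — successive powers of 2.
Track B: 8, 27, 64, 125 — consecutive cubes n³ from n = 2.
The 9th slot belongs to track A; its 5th term is 16.
Position 10 → track B, term 5 = 216.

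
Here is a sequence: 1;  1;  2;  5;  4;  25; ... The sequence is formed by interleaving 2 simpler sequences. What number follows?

Positions 1, 3, 5, … form one subsequence and positions 2, 4, 6, … form another.
Track A: 1, 2, 4 — a geometric progression (common ratio 2).
Track B: 1, 5, 25 — powers 5^0, 5^1, 5^2, ….
The 7th slot belongs to track A; its 4th term is 8.

8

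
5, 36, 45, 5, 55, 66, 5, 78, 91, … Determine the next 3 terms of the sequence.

5, 105, 120

Positions follow the repeating pattern ABB; grouping by letter gives 2 tracks.
Subsequence A is 5, 5, 5, which is the constant sequence 5.
Subsequence B is 36, 45, 55, 66, 78, 91, which is the triangular numbers T_8, T_9, ….
The 10th slot belongs to subsequence A; its 4th term is 5.
Position 11 falls in subsequence B as its term 7, giving 105.
The 12th slot belongs to subsequence B; its 8th term is 120.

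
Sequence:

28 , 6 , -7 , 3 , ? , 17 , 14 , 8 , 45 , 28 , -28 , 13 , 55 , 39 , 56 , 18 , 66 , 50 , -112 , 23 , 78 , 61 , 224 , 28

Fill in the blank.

Split by position mod 4: positions 1, 5, 9, … form one track, and each other residue class forms its own.
Track A = 28, ?, 45, 55, 66, 78: the triangular numbers T_7, T_8, ….
Track B = 6, 17, 28, 39, 50, 61: arithmetic with common difference +11.
Track C = -7, 14, -28, 56, -112, 224: geometric with ratio -2.
Track D = 3, 8, 13, 18, 23, 28: arithmetic with common difference +5.
So the missing entry in track A is 36.

36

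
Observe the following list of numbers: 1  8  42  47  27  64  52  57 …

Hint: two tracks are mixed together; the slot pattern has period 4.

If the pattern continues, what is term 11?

The slot pattern repeats as AABB (period 4), so there are 2 interleaved tracks.
Track A is 1, 8, 27, 64, which is the cubes 1³, 2³, 3³, ….
Track B is 42, 47, 52, 57, which is arithmetic, step +5.
Term 11 comes from track B (its 5th entry): 62.

62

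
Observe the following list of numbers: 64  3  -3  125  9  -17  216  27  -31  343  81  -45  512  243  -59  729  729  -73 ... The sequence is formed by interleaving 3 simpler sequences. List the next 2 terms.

Read the sequence 3 terms at a time; column i is its own pattern.
Stream A is 64, 125, 216, 343, 512, 729, which is perfect cubes starting at 4³.
Stream B is 3, 9, 27, 81, 243, 729, which is multiplying by 3 each time.
Stream C is -3, -17, -31, -45, -59, -73, which is arithmetic, step −14.
Position 19 → stream A, term 7 = 1000.
Position 20 falls in stream B as its term 7, giving 2187.

1000, 2187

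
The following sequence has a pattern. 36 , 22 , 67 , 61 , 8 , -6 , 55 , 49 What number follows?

-20

Positions follow the repeating pattern AABB; grouping by letter gives 2 tracks.
Subsequence A = 36, 22, 8, -6: arithmetic, step −14.
Subsequence B = 67, 61, 55, 49: arithmetic, step −6.
Position 9 falls in subsequence A as its term 5, giving -20.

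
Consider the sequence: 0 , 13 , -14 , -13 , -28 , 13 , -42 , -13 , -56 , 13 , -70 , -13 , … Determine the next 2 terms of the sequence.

The terms cycle through 2 interleaved subsequences.
Track A: 0, -14, -28, -42, -56, -70 (arithmetic with common difference −14).
Track B: 13, -13, 13, -13, 13, -13 (oscillating between 13 and -13).
The 13th slot belongs to track A; its 7th term is -84.
Position 14 → track B, term 7 = 13.

-84, 13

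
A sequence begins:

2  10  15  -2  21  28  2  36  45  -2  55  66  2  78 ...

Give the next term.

91

Reading positions in blocks of 3 reveals the pattern ABB — 2 tracks woven together.
Track A: 2, -2, 2, -2, 2 (alternating ±2).
Track B: 10, 15, 21, 28, 36, 45, 55, 66, 78 (triangular numbers n(n+1)/2 for n = 4, 5, …).
Position 15 falls in track B as its term 10, giving 91.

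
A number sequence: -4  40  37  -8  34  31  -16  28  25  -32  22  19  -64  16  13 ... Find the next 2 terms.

The slot pattern repeats as ABB (period 3), so there are 2 interleaved tracks.
Subsequence A = -4, -8, -16, -32, -64: multiplying by 2 each time.
Subsequence B = 40, 37, 34, 31, 28, 25, 22, 19, 16, 13: arithmetic with common difference −3.
Position 16 → subsequence A, term 6 = -128.
Position 17 → subsequence B, term 11 = 10.

-128, 10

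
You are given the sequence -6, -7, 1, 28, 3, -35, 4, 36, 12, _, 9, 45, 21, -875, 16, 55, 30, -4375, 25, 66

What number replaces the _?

Taking every 4th term gives 4 separate tracks.
Subsequence A: -6, 3, 12, 21, 30. Arithmetic, step +9.
Subsequence B: -7, -35, ?, -875, -4375. Geometric with ratio 5.
Subsequence C: 1, 4, 9, 16, 25. The squares 1², 2², 3², ….
Subsequence D: 28, 36, 45, 55, 66. The triangular numbers T_7, T_8, ….
The gap is subsequence B's term 3; the rule gives -175.

-175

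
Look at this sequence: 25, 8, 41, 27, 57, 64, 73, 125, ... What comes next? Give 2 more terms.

Positions 1, 3, 5, … form one subsequence and positions 2, 4, 6, … form another.
Track A: 25, 41, 57, 73 (linear: a_n = 9 + 16·n).
Track B: 8, 27, 64, 125 (the cubes 2³, 3³, 4³, …).
Position 9 falls in track A as its term 5, giving 89.
Position 10 → track B, term 5 = 216.

89, 216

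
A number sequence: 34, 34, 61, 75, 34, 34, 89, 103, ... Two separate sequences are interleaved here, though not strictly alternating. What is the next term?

34

Positions follow the repeating pattern AABB; grouping by letter gives 2 tracks.
Subsequence A: 34, 34, 34, 34. The constant sequence 34.
Subsequence B: 61, 75, 89, 103. Adding 14 each time.
Position 9 → subsequence A, term 5 = 34.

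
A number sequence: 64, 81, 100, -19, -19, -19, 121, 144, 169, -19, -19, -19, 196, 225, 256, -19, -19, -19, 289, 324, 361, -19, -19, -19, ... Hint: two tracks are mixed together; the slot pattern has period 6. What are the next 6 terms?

400, 441, 484, -19, -19, -19

The slot pattern repeats as AAABBB (period 6), so there are 2 interleaved tracks.
Track A: 64, 81, 100, 121, 144, 169, 196, 225, 256, 289, 324, 361 (consecutive squares n² from n = 8).
Track B: -19, -19, -19, -19, -19, -19, -19, -19, -19, -19, -19, -19 (always -19).
Position 25 → track A, term 13 = 400.
Term 26 comes from track A (its 14th entry): 441.
Term 27 comes from track A (its 15th entry): 484.
Position 28 → track B, term 13 = -19.
Position 29 → track B, term 14 = -19.
Term 30 comes from track B (its 15th entry): -19.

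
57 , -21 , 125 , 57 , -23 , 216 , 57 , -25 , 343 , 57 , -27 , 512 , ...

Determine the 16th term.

Split by position mod 3 into 3 tracks.
Stream A: 57, 57, 57, 57 — constant 57.
Stream B: -21, -23, -25, -27 — subtracting 2 each time.
Stream C: 125, 216, 343, 512 — consecutive cubes n³ from n = 5.
The 16th slot belongs to stream A; its 6th term is 57.

57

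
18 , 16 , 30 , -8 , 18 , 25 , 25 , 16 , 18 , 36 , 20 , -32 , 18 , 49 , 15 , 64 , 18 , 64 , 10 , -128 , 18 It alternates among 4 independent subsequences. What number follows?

81

Split by position mod 4 into 4 tracks.
Subsequence A: 18, 18, 18, 18, 18, 18 — always 18.
Subsequence B: 16, 25, 36, 49, 64 — consecutive squares n² from n = 4.
Subsequence C: 30, 25, 20, 15, 10 — linear: a_n = 35 − 5·n.
Subsequence D: -8, 16, -32, 64, -128 — multiplying by -2 each time.
Term 22 comes from subsequence B (its 6th entry): 81.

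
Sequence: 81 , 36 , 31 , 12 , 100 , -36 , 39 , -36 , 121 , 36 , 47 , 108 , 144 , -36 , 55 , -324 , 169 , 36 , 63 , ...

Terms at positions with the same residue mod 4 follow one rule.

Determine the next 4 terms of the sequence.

Split by position mod 4: positions 1, 5, 9, … form one track, and each other residue class forms its own.
Track A: 81, 100, 121, 144, 169 (consecutive squares n² from n = 9).
Track B: 36, -36, 36, -36, 36 (alternating ±36).
Track C: 31, 39, 47, 55, 63 (linear: a_n = 23 + 8·n).
Track D: 12, -36, 108, -324 (geometric, ×-3 each step).
Term 20 comes from track D (its 5th entry): 972.
Position 21 falls in track A as its term 6, giving 196.
The 22nd slot belongs to track B; its 6th term is -36.
Position 23 falls in track C as its term 6, giving 71.

972, 196, -36, 71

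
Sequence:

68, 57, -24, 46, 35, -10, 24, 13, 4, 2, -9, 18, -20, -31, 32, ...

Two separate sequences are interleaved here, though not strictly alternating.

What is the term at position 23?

-97

Positions follow the repeating pattern AAB; grouping by letter gives 2 tracks.
Stream A is 68, 57, 46, 35, 24, 13, 2, -9, -20, -31, which is linear: a_n = 79 − 11·n.
Stream B is -24, -10, 4, 18, 32, which is adding 14 each time.
Position 23 → stream A, term 16 = -97.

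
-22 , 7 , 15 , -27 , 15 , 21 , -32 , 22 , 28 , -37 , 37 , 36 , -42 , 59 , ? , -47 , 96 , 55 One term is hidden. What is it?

Read the sequence 3 terms at a time; column i is its own pattern.
Subsequence A: -22, -27, -32, -37, -42, -47. Arithmetic, step −5.
Subsequence B: 7, 15, 22, 37, 59, 96. A Fibonacci-like recurrence a_n = a_{n-1} + a_{n-2}.
Subsequence C: 15, 21, 28, 36, ?, 55. The triangular numbers T_5, T_6, ….
So the missing entry in subsequence C is 45.

45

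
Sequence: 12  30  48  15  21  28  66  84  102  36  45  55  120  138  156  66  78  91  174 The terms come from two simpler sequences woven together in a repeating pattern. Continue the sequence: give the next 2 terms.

Positions follow the repeating pattern AAABBB; grouping by letter gives 2 tracks.
Subsequence A is 12, 30, 48, 66, 84, 102, 120, 138, 156, 174, which is arithmetic, step +18.
Subsequence B is 15, 21, 28, 36, 45, 55, 66, 78, 91, which is triangular numbers starting at T_5.
Term 20 comes from subsequence A (its 11th entry): 192.
Position 21 falls in subsequence A as its term 12, giving 210.

192, 210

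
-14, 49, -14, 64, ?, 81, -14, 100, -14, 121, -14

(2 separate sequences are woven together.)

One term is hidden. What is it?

-14

Split by position mod 2 into 2 tracks.
Track A: -14, -14, ?, -14, -14, -14 — constant -14.
Track B: 49, 64, 81, 100, 121 — consecutive squares n² from n = 7.
The gap is track A's term 3; the rule gives -14.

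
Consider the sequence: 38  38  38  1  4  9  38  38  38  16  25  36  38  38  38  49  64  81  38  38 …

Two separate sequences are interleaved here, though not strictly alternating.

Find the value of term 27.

38

The slot pattern repeats as AAABBB (period 6), so there are 2 interleaved tracks.
Track A is 38, 38, 38, 38, 38, 38, 38, 38, 38, 38, 38, which is always 38.
Track B is 1, 4, 9, 16, 25, 36, 49, 64, 81, which is the squares 1², 2², 3², ….
Position 27 → track A, term 15 = 38.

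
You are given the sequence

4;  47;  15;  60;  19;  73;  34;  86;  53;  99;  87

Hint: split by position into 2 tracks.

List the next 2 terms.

Split by position mod 2 into 2 tracks.
Stream A: 4, 15, 19, 34, 53, 87 — each term equals the sum of the previous two.
Stream B: 47, 60, 73, 86, 99 — adding 13 each time.
Position 12 falls in stream B as its term 6, giving 112.
Position 13 → stream A, term 7 = 140.

112, 140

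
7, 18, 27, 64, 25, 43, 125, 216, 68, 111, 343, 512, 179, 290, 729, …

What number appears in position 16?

Reading positions in blocks of 4 reveals the pattern AABB — 2 tracks woven together.
Subsequence A: 7, 18, 25, 43, 68, 111, 179, 290 (a Fibonacci-like recurrence a_n = a_{n-1} + a_{n-2}).
Subsequence B: 27, 64, 125, 216, 343, 512, 729 (perfect cubes starting at 3³).
Term 16 comes from subsequence B (its 8th entry): 1000.

1000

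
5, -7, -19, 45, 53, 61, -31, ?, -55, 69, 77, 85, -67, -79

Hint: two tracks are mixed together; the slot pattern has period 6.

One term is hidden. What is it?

-43

Positions follow the repeating pattern AAABBB; grouping by letter gives 2 tracks.
Track A: 5, -7, -19, -31, ?, -55, -67, -79 (linear: a_n = 17 − 12·n).
Track B: 45, 53, 61, 69, 77, 85 (adding 8 each time).
Track A's pattern makes the blank -43.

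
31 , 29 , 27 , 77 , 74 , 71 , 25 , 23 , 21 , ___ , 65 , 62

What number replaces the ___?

68

The slot pattern repeats as AAABBB (period 6), so there are 2 interleaved tracks.
Stream A: 31, 29, 27, 25, 23, 21 (linear: a_n = 33 − 2·n).
Stream B: 77, 74, 71, ?, 65, 62 (arithmetic, step −3).
Filling stream B at index 4 by its rule yields 68.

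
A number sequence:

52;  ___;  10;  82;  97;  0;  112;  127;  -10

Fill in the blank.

67

Positions follow the repeating pattern AAB; grouping by letter gives 2 tracks.
Track A: 52, ?, 82, 97, 112, 127 (adding 15 each time).
Track B: 10, 0, -10 (subtracting 10 each time).
Track A's pattern makes the blank 67.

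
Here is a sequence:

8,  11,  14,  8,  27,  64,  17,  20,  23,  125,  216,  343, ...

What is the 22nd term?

Reading positions in blocks of 6 reveals the pattern AAABBB — 2 tracks woven together.
Track A = 8, 11, 14, 17, 20, 23: adding 3 each time.
Track B = 8, 27, 64, 125, 216, 343: the cubes 2³, 3³, 4³, ….
The 22nd slot belongs to track B; its 10th term is 1331.

1331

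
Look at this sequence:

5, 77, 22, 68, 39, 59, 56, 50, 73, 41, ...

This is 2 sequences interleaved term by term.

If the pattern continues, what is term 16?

Taking every 2nd term gives 2 separate tracks.
Subsequence A: 5, 22, 39, 56, 73 (arithmetic, step +17).
Subsequence B: 77, 68, 59, 50, 41 (linear: a_n = 86 − 9·n).
The 16th slot belongs to subsequence B; its 8th term is 14.

14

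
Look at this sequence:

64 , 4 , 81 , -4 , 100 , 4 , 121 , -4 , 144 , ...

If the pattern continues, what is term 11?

The terms cycle through 2 interleaved subsequences.
Track A: 64, 81, 100, 121, 144. The squares 8², 9², 10², ….
Track B: 4, -4, 4, -4. Alternating ±4.
Position 11 falls in track A as its term 6, giving 169.

169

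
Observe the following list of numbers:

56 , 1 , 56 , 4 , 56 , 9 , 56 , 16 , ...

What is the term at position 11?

56

Taking every 2nd term gives 2 separate tracks.
Stream A: 56, 56, 56, 56. The constant sequence 56.
Stream B: 1, 4, 9, 16. Consecutive squares n² from n = 1.
The 11th slot belongs to stream A; its 6th term is 56.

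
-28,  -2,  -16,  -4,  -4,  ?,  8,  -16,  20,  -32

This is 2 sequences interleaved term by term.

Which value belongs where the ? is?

-8

The terms cycle through 2 interleaved subsequences.
Stream A: -28, -16, -4, 8, 20. Linear: a_n = -40 + 12·n.
Stream B: -2, -4, ?, -16, -32. Multiplying by 2 each time.
The gap is stream B's term 3; the rule gives -8.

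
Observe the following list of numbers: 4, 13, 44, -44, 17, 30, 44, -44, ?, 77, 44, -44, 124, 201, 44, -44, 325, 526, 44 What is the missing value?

47

Positions follow the repeating pattern AABB; grouping by letter gives 2 tracks.
Track A is 4, 13, 17, 30, ?, 77, 124, 201, 325, 526, which is each term equals the sum of the previous two.
Track B is 44, -44, 44, -44, 44, -44, 44, -44, 44, which is oscillating between 44 and -44.
Filling track A at index 5 by its rule yields 47.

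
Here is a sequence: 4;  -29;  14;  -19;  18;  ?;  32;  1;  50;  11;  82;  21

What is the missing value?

The terms cycle through 2 interleaved subsequences.
Stream A is 4, 14, 18, 32, 50, 82, which is a Fibonacci-like recurrence a_n = a_{n-1} + a_{n-2}.
Stream B is -29, -19, ?, 1, 11, 21, which is adding 10 each time.
The gap is stream B's term 3; the rule gives -9.

-9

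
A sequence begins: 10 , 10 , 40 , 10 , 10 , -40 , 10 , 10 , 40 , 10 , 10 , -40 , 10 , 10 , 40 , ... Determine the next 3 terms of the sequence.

10, 10, -40

Positions follow the repeating pattern AAB; grouping by letter gives 2 tracks.
Stream A: 10, 10, 10, 10, 10, 10, 10, 10, 10, 10 — always 10.
Stream B: 40, -40, 40, -40, 40 — alternating ±40.
Position 16 → stream A, term 11 = 10.
Term 17 comes from stream A (its 12th entry): 10.
The 18th slot belongs to stream B; its 6th term is -40.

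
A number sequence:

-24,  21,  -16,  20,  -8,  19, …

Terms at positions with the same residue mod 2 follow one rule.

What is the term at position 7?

0

Odd-indexed and even-indexed terms follow separate rules.
Subsequence A is -24, -16, -8, which is arithmetic, step +8.
Subsequence B is 21, 20, 19, which is arithmetic with common difference −1.
The 7th slot belongs to subsequence A; its 4th term is 0.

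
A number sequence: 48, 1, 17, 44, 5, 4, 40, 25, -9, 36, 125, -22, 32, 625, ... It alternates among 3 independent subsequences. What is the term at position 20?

15625

Split by position mod 3: positions 1, 4, 7, … form one track, and each other residue class forms its own.
Subsequence A is 48, 44, 40, 36, 32, which is arithmetic with common difference −4.
Subsequence B is 1, 5, 25, 125, 625, which is geometric with ratio 5.
Subsequence C is 17, 4, -9, -22, which is arithmetic, step −13.
Term 20 comes from subsequence B (its 7th entry): 15625.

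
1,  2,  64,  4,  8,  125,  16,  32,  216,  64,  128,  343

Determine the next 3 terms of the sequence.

The slot pattern repeats as AAB (period 3), so there are 2 interleaved tracks.
Track A = 1, 2, 4, 8, 16, 32, 64, 128: powers of 2.
Track B = 64, 125, 216, 343: consecutive cubes n³ from n = 4.
Position 13 → track A, term 9 = 256.
Term 14 comes from track A (its 10th entry): 512.
Position 15 falls in track B as its term 5, giving 512.

256, 512, 512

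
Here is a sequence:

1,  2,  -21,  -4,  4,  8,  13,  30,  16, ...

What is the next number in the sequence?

Positions follow the repeating pattern AABB; grouping by letter gives 2 tracks.
Track A: 1, 2, 4, 8, 16 (multiplying by 2 each time).
Track B: -21, -4, 13, 30 (adding 17 each time).
Position 10 → track A, term 6 = 32.

32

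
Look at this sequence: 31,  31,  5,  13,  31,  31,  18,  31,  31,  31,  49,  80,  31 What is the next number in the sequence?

31

Positions follow the repeating pattern AABB; grouping by letter gives 2 tracks.
Track A = 31, 31, 31, 31, 31, 31, 31: the constant sequence 31.
Track B = 5, 13, 18, 31, 49, 80: Fibonacci-style (each term is the sum of the two before it).
Position 14 falls in track A as its term 8, giving 31.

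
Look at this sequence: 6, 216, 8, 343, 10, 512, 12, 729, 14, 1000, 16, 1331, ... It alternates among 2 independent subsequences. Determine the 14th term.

Odd-indexed and even-indexed terms follow separate rules.
Track A = 6, 8, 10, 12, 14, 16: arithmetic, step +2.
Track B = 216, 343, 512, 729, 1000, 1331: perfect cubes starting at 6³.
Position 14 falls in track B as its term 7, giving 1728.

1728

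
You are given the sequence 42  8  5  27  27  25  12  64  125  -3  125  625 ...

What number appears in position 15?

3125

Split by position mod 3: positions 1, 4, 7, … form one track, and each other residue class forms its own.
Stream A: 42, 27, 12, -3 — arithmetic, step −15.
Stream B: 8, 27, 64, 125 — the cubes 2³, 3³, 4³, ….
Stream C: 5, 25, 125, 625 — powers of 5.
Position 15 falls in stream C as its term 5, giving 3125.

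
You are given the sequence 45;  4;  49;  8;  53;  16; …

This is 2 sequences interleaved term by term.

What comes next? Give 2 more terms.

Odd-indexed and even-indexed terms follow separate rules.
Stream A = 45, 49, 53: arithmetic, step +4.
Stream B = 4, 8, 16: successive powers of 2.
Position 7 → stream A, term 4 = 57.
Term 8 comes from stream B (its 4th entry): 32.

57, 32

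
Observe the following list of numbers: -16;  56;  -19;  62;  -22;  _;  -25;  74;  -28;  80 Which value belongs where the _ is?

Odd-indexed and even-indexed terms follow separate rules.
Track A: -16, -19, -22, -25, -28 (arithmetic, step −3).
Track B: 56, 62, ?, 74, 80 (arithmetic with common difference +6).
Filling track B at index 3 by its rule yields 68.

68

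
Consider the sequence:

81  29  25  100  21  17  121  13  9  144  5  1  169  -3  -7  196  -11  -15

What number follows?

Positions follow the repeating pattern ABB; grouping by letter gives 2 tracks.
Subsequence A: 81, 100, 121, 144, 169, 196 — perfect squares starting at 9².
Subsequence B: 29, 25, 21, 17, 13, 9, 5, 1, -3, -7, -11, -15 — subtracting 4 each time.
Position 19 → subsequence A, term 7 = 225.

225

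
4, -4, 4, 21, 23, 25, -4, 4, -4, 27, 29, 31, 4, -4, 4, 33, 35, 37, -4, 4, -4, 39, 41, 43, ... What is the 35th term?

53

Reading positions in blocks of 6 reveals the pattern AAABBB — 2 tracks woven together.
Track A is 4, -4, 4, -4, 4, -4, 4, -4, 4, -4, 4, -4, which is alternating ±4.
Track B is 21, 23, 25, 27, 29, 31, 33, 35, 37, 39, 41, 43, which is arithmetic with common difference +2.
Term 35 comes from track B (its 17th entry): 53.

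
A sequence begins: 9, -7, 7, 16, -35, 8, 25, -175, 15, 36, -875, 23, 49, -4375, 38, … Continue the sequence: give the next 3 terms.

Taking every 3rd term gives 3 separate tracks.
Subsequence A is 9, 16, 25, 36, 49, which is the squares 3², 4², 5², ….
Subsequence B is -7, -35, -175, -875, -4375, which is a geometric progression (common ratio 5).
Subsequence C is 7, 8, 15, 23, 38, which is Fibonacci-style (each term is the sum of the two before it).
Term 16 comes from subsequence A (its 6th entry): 64.
Position 17 → subsequence B, term 6 = -21875.
Term 18 comes from subsequence C (its 6th entry): 61.

64, -21875, 61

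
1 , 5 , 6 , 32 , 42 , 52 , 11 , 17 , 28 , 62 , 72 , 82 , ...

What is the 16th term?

92

Reading positions in blocks of 6 reveals the pattern AAABBB — 2 tracks woven together.
Subsequence A is 1, 5, 6, 11, 17, 28, which is each term equals the sum of the previous two.
Subsequence B is 32, 42, 52, 62, 72, 82, which is adding 10 each time.
Position 16 falls in subsequence B as its term 7, giving 92.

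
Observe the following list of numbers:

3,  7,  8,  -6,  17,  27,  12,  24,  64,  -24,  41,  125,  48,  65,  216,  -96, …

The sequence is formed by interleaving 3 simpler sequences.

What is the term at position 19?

Read the sequence 3 terms at a time; column i is its own pattern.
Subsequence A: 3, -6, 12, -24, 48, -96 (a geometric progression (common ratio -2)).
Subsequence B: 7, 17, 24, 41, 65 (a Fibonacci-like recurrence a_n = a_{n-1} + a_{n-2}).
Subsequence C: 8, 27, 64, 125, 216 (consecutive cubes n³ from n = 2).
Term 19 comes from subsequence A (its 7th entry): 192.

192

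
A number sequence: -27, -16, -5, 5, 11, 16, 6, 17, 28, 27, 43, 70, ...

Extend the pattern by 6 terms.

The slot pattern repeats as AAABBB (period 6), so there are 2 interleaved tracks.
Track A: -27, -16, -5, 6, 17, 28 (adding 11 each time).
Track B: 5, 11, 16, 27, 43, 70 (a Fibonacci-like recurrence a_n = a_{n-1} + a_{n-2}).
Term 13 comes from track A (its 7th entry): 39.
Position 14 → track A, term 8 = 50.
Term 15 comes from track A (its 9th entry): 61.
The 16th slot belongs to track B; its 7th term is 113.
The 17th slot belongs to track B; its 8th term is 183.
The 18th slot belongs to track B; its 9th term is 296.

39, 50, 61, 113, 183, 296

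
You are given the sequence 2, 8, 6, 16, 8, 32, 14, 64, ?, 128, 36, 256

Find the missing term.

Positions 1, 3, 5, … form one subsequence and positions 2, 4, 6, … form another.
Stream A = 2, 6, 8, 14, ?, 36: Fibonacci-style (each term is the sum of the two before it).
Stream B = 8, 16, 32, 64, 128, 256: successive powers of 2.
Stream A's pattern makes the blank 22.

22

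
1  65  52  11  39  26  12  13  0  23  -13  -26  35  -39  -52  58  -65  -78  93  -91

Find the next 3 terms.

The slot pattern repeats as ABB (period 3), so there are 2 interleaved tracks.
Track A: 1, 11, 12, 23, 35, 58, 93 (Fibonacci-style (each term is the sum of the two before it)).
Track B: 65, 52, 39, 26, 13, 0, -13, -26, -39, -52, -65, -78, -91 (linear: a_n = 78 − 13·n).
Term 21 comes from track B (its 14th entry): -104.
Term 22 comes from track A (its 8th entry): 151.
Position 23 falls in track B as its term 15, giving -117.

-104, 151, -117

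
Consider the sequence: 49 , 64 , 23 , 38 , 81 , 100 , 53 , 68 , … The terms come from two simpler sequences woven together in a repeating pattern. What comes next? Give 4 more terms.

Positions follow the repeating pattern AABB; grouping by letter gives 2 tracks.
Track A is 49, 64, 81, 100, which is perfect squares starting at 7².
Track B is 23, 38, 53, 68, which is linear: a_n = 8 + 15·n.
Term 9 comes from track A (its 5th entry): 121.
Position 10 falls in track A as its term 6, giving 144.
Position 11 falls in track B as its term 5, giving 83.
Position 12 → track B, term 6 = 98.

121, 144, 83, 98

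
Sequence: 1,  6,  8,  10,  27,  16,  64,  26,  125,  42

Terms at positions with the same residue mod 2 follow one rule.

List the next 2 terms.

The terms cycle through 2 interleaved subsequences.
Track A: 1, 8, 27, 64, 125 — perfect cubes starting at 1³.
Track B: 6, 10, 16, 26, 42 — a Fibonacci-like recurrence a_n = a_{n-1} + a_{n-2}.
Position 11 → track A, term 6 = 216.
Position 12 falls in track B as its term 6, giving 68.

216, 68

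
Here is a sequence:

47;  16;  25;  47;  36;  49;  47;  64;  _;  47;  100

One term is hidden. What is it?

81

Reading positions in blocks of 3 reveals the pattern ABB — 2 tracks woven together.
Track A = 47, 47, 47, 47: always 47.
Track B = 16, 25, 36, 49, 64, ?, 100: consecutive squares n² from n = 4.
The gap is track B's term 6; the rule gives 81.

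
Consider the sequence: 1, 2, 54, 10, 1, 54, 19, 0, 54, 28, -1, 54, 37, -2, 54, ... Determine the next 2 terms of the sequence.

Split by position mod 3: positions 1, 4, 7, … form one track, and each other residue class forms its own.
Subsequence A = 1, 10, 19, 28, 37: arithmetic with common difference +9.
Subsequence B = 2, 1, 0, -1, -2: linear: a_n = 3 − n.
Subsequence C = 54, 54, 54, 54, 54: the constant sequence 54.
Position 16 → subsequence A, term 6 = 46.
The 17th slot belongs to subsequence B; its 6th term is -3.

46, -3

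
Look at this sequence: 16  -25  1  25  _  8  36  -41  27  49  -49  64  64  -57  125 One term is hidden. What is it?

Split by position mod 3: positions 1, 4, 7, … form one track, and each other residue class forms its own.
Subsequence A: 16, 25, 36, 49, 64 — the squares 4², 5², 6², ….
Subsequence B: -25, ?, -41, -49, -57 — arithmetic with common difference −8.
Subsequence C: 1, 8, 27, 64, 125 — perfect cubes starting at 1³.
Filling subsequence B at index 2 by its rule yields -33.

-33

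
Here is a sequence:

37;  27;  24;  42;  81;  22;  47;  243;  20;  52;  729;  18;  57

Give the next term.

2187

Taking every 3rd term gives 3 separate tracks.
Subsequence A = 37, 42, 47, 52, 57: arithmetic with common difference +5.
Subsequence B = 27, 81, 243, 729: powers of 3.
Subsequence C = 24, 22, 20, 18: arithmetic with common difference −2.
The 14th slot belongs to subsequence B; its 5th term is 2187.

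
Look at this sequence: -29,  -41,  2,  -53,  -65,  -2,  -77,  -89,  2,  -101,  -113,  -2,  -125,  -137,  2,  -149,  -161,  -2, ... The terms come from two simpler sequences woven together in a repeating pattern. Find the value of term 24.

The slot pattern repeats as AAB (period 3), so there are 2 interleaved tracks.
Track A: -29, -41, -53, -65, -77, -89, -101, -113, -125, -137, -149, -161 — linear: a_n = -17 − 12·n.
Track B: 2, -2, 2, -2, 2, -2 — alternating ±2.
The 24th slot belongs to track B; its 8th term is -2.

-2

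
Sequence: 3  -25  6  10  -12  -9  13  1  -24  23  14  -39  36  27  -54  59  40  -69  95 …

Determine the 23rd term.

66

The terms cycle through 3 interleaved subsequences.
Subsequence A: 3, 10, 13, 23, 36, 59, 95 (a Fibonacci-like recurrence a_n = a_{n-1} + a_{n-2}).
Subsequence B: -25, -12, 1, 14, 27, 40 (linear: a_n = -38 + 13·n).
Subsequence C: 6, -9, -24, -39, -54, -69 (arithmetic with common difference −15).
Position 23 → subsequence B, term 8 = 66.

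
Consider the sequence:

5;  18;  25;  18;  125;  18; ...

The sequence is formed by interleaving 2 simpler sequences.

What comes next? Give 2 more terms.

625, 18

Split by position mod 2 into 2 tracks.
Stream A = 5, 25, 125: powers 5^1, 5^2, 5^3, ….
Stream B = 18, 18, 18: the constant sequence 18.
The 7th slot belongs to stream A; its 4th term is 625.
Position 8 falls in stream B as its term 4, giving 18.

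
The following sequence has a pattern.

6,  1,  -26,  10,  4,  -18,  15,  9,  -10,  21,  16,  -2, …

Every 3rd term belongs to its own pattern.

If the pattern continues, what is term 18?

14

Read the sequence 3 terms at a time; column i is its own pattern.
Track A: 6, 10, 15, 21 (triangular numbers starting at T_3).
Track B: 1, 4, 9, 16 (consecutive squares n² from n = 1).
Track C: -26, -18, -10, -2 (adding 8 each time).
Position 18 falls in track C as its term 6, giving 14.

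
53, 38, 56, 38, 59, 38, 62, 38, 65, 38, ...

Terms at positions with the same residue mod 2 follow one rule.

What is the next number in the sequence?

68

Taking every 2nd term gives 2 separate tracks.
Track A: 53, 56, 59, 62, 65. Linear: a_n = 50 + 3·n.
Track B: 38, 38, 38, 38, 38. Always 38.
Position 11 falls in track A as its term 6, giving 68.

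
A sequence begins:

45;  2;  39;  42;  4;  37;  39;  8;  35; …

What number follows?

The terms cycle through 3 interleaved subsequences.
Subsequence A: 45, 42, 39 — linear: a_n = 48 − 3·n.
Subsequence B: 2, 4, 8 — a geometric progression (common ratio 2).
Subsequence C: 39, 37, 35 — arithmetic, step −2.
Position 10 falls in subsequence A as its term 4, giving 36.

36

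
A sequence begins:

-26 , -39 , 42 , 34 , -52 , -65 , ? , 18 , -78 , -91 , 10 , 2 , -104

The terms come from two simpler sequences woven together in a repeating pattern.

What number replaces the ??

Positions follow the repeating pattern AABB; grouping by letter gives 2 tracks.
Track A: -26, -39, -52, -65, -78, -91, -104. Linear: a_n = -13 − 13·n.
Track B: 42, 34, ?, 18, 10, 2. Arithmetic with common difference −8.
Track B's pattern makes the blank 26.

26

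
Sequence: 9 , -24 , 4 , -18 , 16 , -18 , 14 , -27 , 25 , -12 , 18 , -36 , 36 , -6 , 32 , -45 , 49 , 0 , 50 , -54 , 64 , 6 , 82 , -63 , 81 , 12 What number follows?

132

Read the sequence 4 terms at a time; column i is its own pattern.
Track A = 9, 16, 25, 36, 49, 64, 81: consecutive squares n² from n = 3.
Track B = -24, -18, -12, -6, 0, 6, 12: adding 6 each time.
Track C = 4, 14, 18, 32, 50, 82: Fibonacci-style (each term is the sum of the two before it).
Track D = -18, -27, -36, -45, -54, -63: linear: a_n = -9 − 9·n.
Position 27 → track C, term 7 = 132.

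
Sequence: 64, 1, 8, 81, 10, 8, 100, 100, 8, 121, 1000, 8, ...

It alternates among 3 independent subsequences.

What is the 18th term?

8

Taking every 3rd term gives 3 separate tracks.
Stream A: 64, 81, 100, 121 — consecutive squares n² from n = 8.
Stream B: 1, 10, 100, 1000 — successive powers of 10.
Stream C: 8, 8, 8, 8 — always 8.
Position 18 → stream C, term 6 = 8.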